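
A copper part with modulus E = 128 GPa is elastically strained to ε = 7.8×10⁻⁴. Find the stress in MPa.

σ = E·ε = 128000 MPa × 7.8×10⁻⁴ = 99.8 MPa.

99.8 MPa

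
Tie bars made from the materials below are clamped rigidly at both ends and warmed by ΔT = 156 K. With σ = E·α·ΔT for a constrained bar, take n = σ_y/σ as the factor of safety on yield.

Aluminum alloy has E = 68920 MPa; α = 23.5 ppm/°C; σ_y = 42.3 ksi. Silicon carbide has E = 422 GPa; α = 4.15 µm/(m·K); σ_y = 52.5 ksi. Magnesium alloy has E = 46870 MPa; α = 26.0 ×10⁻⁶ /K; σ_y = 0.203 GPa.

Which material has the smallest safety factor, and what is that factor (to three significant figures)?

magnesium alloy, n = 1.07

Per material, after unit conversion:
  aluminum alloy: E = 68.92, α = 23.5, σ_y = 291.6 → σ = 253 MPa, n = 1.15
  silicon carbide: E = 422.0, α = 4.15, σ_y = 362.0 → σ = 273 MPa, n = 1.32
  magnesium alloy: E = 46.87, α = 26.0, σ_y = 203.0 → σ = 190 MPa, n = 1.07
Smallest n: magnesium alloy with n = 1.07.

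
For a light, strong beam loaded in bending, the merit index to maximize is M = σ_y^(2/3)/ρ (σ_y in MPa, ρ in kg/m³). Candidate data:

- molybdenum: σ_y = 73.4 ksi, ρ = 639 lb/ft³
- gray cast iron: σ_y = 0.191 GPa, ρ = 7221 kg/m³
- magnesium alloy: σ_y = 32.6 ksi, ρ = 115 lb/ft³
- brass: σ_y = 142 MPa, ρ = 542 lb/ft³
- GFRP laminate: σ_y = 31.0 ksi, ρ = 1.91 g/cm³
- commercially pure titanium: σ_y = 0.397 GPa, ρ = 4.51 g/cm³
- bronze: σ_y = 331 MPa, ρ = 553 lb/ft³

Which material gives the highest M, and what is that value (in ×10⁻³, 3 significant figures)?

Convert each candidate to consistent units, then evaluate M:
  molybdenum: σ_y = 506.1 MPa, ρ = 10240 kg/m³
  gray cast iron: σ_y = 191.0 MPa, ρ = 7221 kg/m³
  magnesium alloy: σ_y = 224.8 MPa, ρ = 1842 kg/m³
  brass: σ_y = 142.0 MPa, ρ = 8682 kg/m³
  GFRP laminate: σ_y = 213.7 MPa, ρ = 1910 kg/m³
  commercially pure titanium: σ_y = 397.0 MPa, ρ = 4510 kg/m³
  bronze: σ_y = 331.0 MPa, ρ = 8858 kg/m³
  magnesium alloy: M = 20.1×10⁻³
  GFRP laminate: M = 18.7×10⁻³
  commercially pure titanium: M = 12.0×10⁻³
  molybdenum: M = 6.20×10⁻³
  bronze: M = 5.40×10⁻³
  gray cast iron: M = 4.59×10⁻³
  brass: M = 3.14×10⁻³
Magnesium alloy has the largest M.

magnesium alloy, M = 20.1×10⁻³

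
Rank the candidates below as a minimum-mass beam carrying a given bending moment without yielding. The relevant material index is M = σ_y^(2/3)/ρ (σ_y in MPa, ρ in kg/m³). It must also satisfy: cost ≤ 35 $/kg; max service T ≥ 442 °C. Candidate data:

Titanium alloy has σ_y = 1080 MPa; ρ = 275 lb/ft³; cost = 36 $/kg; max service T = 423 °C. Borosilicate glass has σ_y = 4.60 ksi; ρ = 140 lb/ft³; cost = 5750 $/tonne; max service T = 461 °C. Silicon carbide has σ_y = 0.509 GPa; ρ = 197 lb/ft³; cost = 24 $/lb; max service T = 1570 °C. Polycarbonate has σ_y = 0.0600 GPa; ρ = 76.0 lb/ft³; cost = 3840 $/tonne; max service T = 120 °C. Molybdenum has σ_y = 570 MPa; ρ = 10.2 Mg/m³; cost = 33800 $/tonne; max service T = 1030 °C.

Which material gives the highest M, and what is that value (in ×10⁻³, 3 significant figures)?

molybdenum, M = 6.74×10⁻³

Screen on constraints: cost ≤ 35 $/kg; max service T ≥ 442 °C. Survivors: borosilicate glass, molybdenum.
Normalizing units and computing the index:
  borosilicate glass: σ_y = 31.72 MPa, ρ = 2243 kg/m³
  molybdenum: σ_y = 570.0 MPa, ρ = 10200 kg/m³
  molybdenum: M = 6.74×10⁻³
  borosilicate glass: M = 4.47×10⁻³
Molybdenum has the largest M.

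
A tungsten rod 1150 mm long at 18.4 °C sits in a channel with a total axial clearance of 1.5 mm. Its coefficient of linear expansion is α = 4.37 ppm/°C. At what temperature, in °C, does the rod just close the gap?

α·L₀·ΔT = 1.5 mm ⇒ ΔT = 1.5 / (4.37×10⁻⁶ × 1150.0) = 298.5 K.
T = 18.4 + 298.5 = 316.9 °C.

317 °C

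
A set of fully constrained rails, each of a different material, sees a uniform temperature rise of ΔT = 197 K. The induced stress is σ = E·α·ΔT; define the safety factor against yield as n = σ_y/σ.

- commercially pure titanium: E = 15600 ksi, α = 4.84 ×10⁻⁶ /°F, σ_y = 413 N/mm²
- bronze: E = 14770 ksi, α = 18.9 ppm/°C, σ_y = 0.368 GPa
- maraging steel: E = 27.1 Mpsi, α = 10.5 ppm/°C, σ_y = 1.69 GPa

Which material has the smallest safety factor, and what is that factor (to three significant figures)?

With everything in SI (GPa, ×10⁻⁶/K, MPa):
  commercially pure titanium: E = 107.6, α = 8.71, σ_y = 413.0 → σ = 185 MPa, n = 2.24
  bronze: E = 101.8, α = 18.9, σ_y = 368.0 → σ = 379 MPa, n = 0.971
  maraging steel: E = 186.8, α = 10.5, σ_y = 1690 → σ = 386 MPa, n = 4.37
Bronze has the lowest safety factor, n = 0.971.

bronze, n = 0.971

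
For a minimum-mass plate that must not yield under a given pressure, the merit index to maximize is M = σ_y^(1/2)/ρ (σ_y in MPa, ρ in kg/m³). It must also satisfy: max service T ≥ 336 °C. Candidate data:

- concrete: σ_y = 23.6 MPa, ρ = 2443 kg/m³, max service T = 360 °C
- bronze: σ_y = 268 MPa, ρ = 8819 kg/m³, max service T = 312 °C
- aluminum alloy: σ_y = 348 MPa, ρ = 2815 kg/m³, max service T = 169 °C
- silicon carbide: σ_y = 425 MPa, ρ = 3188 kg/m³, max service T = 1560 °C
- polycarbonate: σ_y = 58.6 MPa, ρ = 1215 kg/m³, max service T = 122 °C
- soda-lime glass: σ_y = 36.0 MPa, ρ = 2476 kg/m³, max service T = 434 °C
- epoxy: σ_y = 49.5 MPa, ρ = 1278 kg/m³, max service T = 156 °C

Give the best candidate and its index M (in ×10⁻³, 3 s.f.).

Screen on constraints: max service T ≥ 336 °C. Survivors: concrete, silicon carbide, soda-lime glass.
Per-candidate index values:
  silicon carbide: M = 6.47×10⁻³
  soda-lime glass: M = 2.42×10⁻³
  concrete: M = 1.99×10⁻³
Silicon carbide ranks first.

silicon carbide, M = 6.47×10⁻³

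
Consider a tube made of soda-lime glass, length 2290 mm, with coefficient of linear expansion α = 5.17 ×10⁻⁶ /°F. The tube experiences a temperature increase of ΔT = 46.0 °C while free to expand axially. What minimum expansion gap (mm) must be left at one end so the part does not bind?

0.980 mm

Convert α: 5.17×10⁻⁶/°F × (9/5) = 9.31×10⁻⁶/K.
ΔL = α·L₀·ΔT = 9.31×10⁻⁶ × 2290 mm × 46.00 K = 0.980 mm.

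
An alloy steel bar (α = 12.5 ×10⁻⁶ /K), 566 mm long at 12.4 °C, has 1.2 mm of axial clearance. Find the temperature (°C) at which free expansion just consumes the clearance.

α·L₀·ΔT = 1.2 mm ⇒ ΔT = 1.2 / (12.5×10⁻⁶ × 566.0) = 169.6 K.
T = 12.4 + 169.6 = 182.0 °C.

182 °C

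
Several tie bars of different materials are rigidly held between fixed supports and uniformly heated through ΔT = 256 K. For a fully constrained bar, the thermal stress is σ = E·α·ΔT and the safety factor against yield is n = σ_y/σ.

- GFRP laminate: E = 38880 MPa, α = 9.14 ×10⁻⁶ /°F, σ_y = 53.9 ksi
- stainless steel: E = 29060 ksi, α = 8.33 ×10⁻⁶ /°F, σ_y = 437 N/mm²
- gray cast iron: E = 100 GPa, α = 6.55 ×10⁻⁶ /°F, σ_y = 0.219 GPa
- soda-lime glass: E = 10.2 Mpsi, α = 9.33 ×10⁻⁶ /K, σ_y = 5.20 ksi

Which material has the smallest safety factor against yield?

In consistent units (E in GPa, α in ×10⁻⁶/K, σ_y in MPa):
  GFRP laminate: E = 38.88, α = 16.5, σ_y = 371.6 → σ = 164 MPa, n = 2.27
  stainless steel: E = 200.4, α = 15.0, σ_y = 437.0 → σ = 769 MPa, n = 0.568
  gray cast iron: E = 100.0, α = 11.8, σ_y = 219.0 → σ = 302 MPa, n = 0.726
  soda-lime glass: E = 70.33, α = 9.33, σ_y = 35.85 → σ = 168 MPa, n = 0.213
Smallest n: soda-lime glass with n = 0.213.

soda-lime glass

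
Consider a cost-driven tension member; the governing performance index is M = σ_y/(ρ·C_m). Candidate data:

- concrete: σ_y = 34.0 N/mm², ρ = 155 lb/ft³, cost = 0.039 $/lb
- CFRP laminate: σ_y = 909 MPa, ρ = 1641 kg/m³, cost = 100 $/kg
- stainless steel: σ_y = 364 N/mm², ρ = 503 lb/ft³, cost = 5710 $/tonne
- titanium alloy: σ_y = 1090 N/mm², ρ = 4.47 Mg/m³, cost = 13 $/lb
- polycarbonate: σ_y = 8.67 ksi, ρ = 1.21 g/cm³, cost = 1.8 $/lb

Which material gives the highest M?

Putting every candidate on a common basis:
  concrete: σ_y = 34.00 MPa, ρ = 2483 kg/m³, cost = 0.08598 $/kg
  CFRP laminate: σ_y = 909.0 MPa, ρ = 1641 kg/m³, cost = 100.0 $/kg
  stainless steel: σ_y = 364.0 MPa, ρ = 8057 kg/m³, cost = 5.710 $/kg
  titanium alloy: σ_y = 1090 MPa, ρ = 4470 kg/m³, cost = 28.66 $/kg
  polycarbonate: σ_y = 59.78 MPa, ρ = 1210 kg/m³, cost = 3.968 $/kg
  concrete: M = 159 kN·m per $
  polycarbonate: M = 12.4 kN·m per $
  titanium alloy: M = 8.51 kN·m per $
  stainless steel: M = 7.91 kN·m per $
  CFRP laminate: M = 5.54 kN·m per $
Concrete ranks first.

concrete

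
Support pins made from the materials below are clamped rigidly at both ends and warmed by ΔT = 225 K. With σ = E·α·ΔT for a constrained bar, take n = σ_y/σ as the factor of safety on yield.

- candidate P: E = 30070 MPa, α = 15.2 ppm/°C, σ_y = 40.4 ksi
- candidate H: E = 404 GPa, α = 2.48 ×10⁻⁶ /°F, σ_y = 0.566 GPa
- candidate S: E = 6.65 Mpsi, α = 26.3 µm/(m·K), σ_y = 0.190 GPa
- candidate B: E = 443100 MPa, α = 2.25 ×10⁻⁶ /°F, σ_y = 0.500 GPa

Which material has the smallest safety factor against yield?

In consistent units (E in GPa, α in ×10⁻⁶/K, σ_y in MPa):
  candidate P: E = 30.07, α = 15.2, σ_y = 278.5 → σ = 103 MPa, n = 2.71
  candidate H: E = 404.0, α = 4.46, σ_y = 566.0 → σ = 406 MPa, n = 1.39
  candidate S: E = 45.85, α = 26.3, σ_y = 190.0 → σ = 271 MPa, n = 0.700
  candidate B: E = 443.1, α = 4.05, σ_y = 500.0 → σ = 404 MPa, n = 1.24
The minimum is candidate S at n = 0.700.

candidate S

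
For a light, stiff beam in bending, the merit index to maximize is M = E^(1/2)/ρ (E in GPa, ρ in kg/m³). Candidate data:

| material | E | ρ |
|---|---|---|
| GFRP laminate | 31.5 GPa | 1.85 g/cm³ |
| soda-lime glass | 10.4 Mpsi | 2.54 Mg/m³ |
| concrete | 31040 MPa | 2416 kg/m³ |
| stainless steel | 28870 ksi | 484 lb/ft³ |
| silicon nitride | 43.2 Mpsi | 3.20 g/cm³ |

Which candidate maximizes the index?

Putting every candidate on a common basis:
  GFRP laminate: E = 31.50 GPa, ρ = 1850 kg/m³
  soda-lime glass: E = 71.71 GPa, ρ = 2540 kg/m³
  concrete: E = 31.04 GPa, ρ = 2416 kg/m³
  stainless steel: E = 199.1 GPa, ρ = 7753 kg/m³
  silicon nitride: E = 297.9 GPa, ρ = 3200 kg/m³
  silicon nitride: M = 5.39×10⁻³
  soda-lime glass: M = 3.33×10⁻³
  GFRP laminate: M = 3.03×10⁻³
  concrete: M = 2.31×10⁻³
  stainless steel: M = 1.82×10⁻³
Highest index: silicon nitride.

silicon nitride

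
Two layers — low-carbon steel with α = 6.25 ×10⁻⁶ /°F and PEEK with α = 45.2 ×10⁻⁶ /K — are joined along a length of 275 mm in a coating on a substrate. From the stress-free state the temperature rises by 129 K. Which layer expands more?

low-carbon steel: α = 6.25×10⁻⁶/°F × 9/5 = 11.2×10⁻⁶/K.
α(low-carbon steel) = 11.2×10⁻⁶/K vs α(PEEK) = 45.2×10⁻⁶/K.
Higher α expands more for the same ΔT: PEEK.

PEEK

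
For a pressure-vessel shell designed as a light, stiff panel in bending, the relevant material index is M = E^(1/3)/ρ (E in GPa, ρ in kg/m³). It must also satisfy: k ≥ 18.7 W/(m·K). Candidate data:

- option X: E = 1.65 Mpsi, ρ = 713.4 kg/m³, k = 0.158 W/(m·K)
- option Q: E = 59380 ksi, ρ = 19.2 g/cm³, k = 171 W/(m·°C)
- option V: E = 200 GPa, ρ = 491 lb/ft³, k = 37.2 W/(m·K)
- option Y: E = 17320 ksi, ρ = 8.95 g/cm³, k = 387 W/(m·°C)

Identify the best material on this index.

option V

Screen on constraints: k ≥ 18.7 W/(m·K). Survivors: option Q, option V, option Y.
Normalizing units and computing the index:
  option Q: E = 409.4 GPa, ρ = 19200 kg/m³
  option V: E = 200.0 GPa, ρ = 7865 kg/m³
  option Y: E = 119.4 GPa, ρ = 8950 kg/m³
  option V: M = 0.744×10⁻³
  option Y: M = 0.550×10⁻³
  option Q: M = 0.387×10⁻³
Option V ranks first.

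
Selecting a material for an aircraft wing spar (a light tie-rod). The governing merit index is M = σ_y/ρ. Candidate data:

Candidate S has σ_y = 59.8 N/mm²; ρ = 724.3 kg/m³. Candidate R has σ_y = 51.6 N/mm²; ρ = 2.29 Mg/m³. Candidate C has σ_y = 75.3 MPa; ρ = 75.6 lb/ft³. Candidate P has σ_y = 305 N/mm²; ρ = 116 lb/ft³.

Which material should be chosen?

candidate P

In SI units:
  candidate S: σ_y = 59.80 MPa, ρ = 724.3 kg/m³
  candidate R: σ_y = 51.60 MPa, ρ = 2290 kg/m³
  candidate C: σ_y = 75.30 MPa, ρ = 1211 kg/m³
  candidate P: σ_y = 305.0 MPa, ρ = 1858 kg/m³
  candidate P: M = 164 kN·m/kg
  candidate S: M = 82.6 kN·m/kg
  candidate C: M = 62.2 kN·m/kg
  candidate R: M = 22.5 kN·m/kg
Candidate P has the largest M.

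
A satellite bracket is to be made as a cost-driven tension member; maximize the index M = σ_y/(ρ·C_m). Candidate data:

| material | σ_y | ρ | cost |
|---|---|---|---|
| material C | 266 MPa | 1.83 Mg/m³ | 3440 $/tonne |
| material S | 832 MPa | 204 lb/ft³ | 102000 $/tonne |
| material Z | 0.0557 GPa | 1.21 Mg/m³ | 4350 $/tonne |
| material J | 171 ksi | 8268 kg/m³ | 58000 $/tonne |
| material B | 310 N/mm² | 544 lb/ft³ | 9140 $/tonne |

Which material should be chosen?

material C

Normalizing units and computing the index:
  material C: σ_y = 266.0 MPa, ρ = 1830 kg/m³, cost = 3.440 $/kg
  material S: σ_y = 832.0 MPa, ρ = 3268 kg/m³, cost = 102.0 $/kg
  material Z: σ_y = 55.70 MPa, ρ = 1210 kg/m³, cost = 4.350 $/kg
  material J: σ_y = 1179 MPa, ρ = 8268 kg/m³, cost = 58.00 $/kg
  material B: σ_y = 310.0 MPa, ρ = 8714 kg/m³, cost = 9.140 $/kg
  material C: M = 42.3 kN·m per $
  material Z: M = 10.6 kN·m per $
  material B: M = 3.89 kN·m per $
  material S: M = 2.50 kN·m per $
  material J: M = 2.46 kN·m per $
Highest index: material C.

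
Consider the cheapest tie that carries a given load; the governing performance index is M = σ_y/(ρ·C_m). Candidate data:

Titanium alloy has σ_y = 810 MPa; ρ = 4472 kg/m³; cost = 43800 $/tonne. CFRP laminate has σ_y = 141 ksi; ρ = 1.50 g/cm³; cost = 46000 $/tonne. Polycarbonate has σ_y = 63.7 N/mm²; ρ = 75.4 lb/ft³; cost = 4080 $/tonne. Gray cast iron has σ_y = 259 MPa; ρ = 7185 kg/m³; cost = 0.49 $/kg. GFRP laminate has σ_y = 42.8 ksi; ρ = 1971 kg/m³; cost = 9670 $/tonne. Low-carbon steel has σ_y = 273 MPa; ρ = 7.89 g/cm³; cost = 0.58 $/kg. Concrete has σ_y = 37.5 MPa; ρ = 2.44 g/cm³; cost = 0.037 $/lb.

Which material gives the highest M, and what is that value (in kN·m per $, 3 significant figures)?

concrete, M = 188 kN·m per $

Putting every candidate on a common basis:
  titanium alloy: σ_y = 810.0 MPa, ρ = 4472 kg/m³, cost = 43.80 $/kg
  CFRP laminate: σ_y = 972.2 MPa, ρ = 1500 kg/m³, cost = 46.00 $/kg
  polycarbonate: σ_y = 63.70 MPa, ρ = 1208 kg/m³, cost = 4.080 $/kg
  gray cast iron: σ_y = 259.0 MPa, ρ = 7185 kg/m³, cost = 0.4900 $/kg
  GFRP laminate: σ_y = 295.1 MPa, ρ = 1971 kg/m³, cost = 9.670 $/kg
  low-carbon steel: σ_y = 273.0 MPa, ρ = 7890 kg/m³, cost = 0.5800 $/kg
  concrete: σ_y = 37.50 MPa, ρ = 2440 kg/m³, cost = 0.08157 $/kg
  concrete: M = 188 kN·m per $
  gray cast iron: M = 73.6 kN·m per $
  low-carbon steel: M = 59.7 kN·m per $
  GFRP laminate: M = 15.5 kN·m per $
  CFRP laminate: M = 14.1 kN·m per $
  polycarbonate: M = 12.9 kN·m per $
  titanium alloy: M = 4.14 kN·m per $
The maximum is for concrete.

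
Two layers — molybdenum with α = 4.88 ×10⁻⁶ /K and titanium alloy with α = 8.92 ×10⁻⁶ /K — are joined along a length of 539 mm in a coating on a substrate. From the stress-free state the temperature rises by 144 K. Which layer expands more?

titanium alloy

α(molybdenum) = 4.88×10⁻⁶/K vs α(titanium alloy) = 8.92×10⁻⁶/K.
Higher α expands more for the same ΔT: titanium alloy.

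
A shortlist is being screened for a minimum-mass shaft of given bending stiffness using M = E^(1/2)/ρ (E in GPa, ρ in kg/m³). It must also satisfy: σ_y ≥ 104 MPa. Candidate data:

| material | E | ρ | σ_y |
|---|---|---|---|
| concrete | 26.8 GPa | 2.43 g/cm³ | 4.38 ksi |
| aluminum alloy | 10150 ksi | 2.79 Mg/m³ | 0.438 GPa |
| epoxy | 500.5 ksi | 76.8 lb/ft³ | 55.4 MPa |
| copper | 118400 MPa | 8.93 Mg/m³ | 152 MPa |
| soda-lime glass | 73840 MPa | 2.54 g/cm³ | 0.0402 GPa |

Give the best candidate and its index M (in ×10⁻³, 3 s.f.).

aluminum alloy, M = 3.00×10⁻³

Screen on constraints: σ_y ≥ 104 MPa. Survivors: aluminum alloy, copper.
After converting to SI:
  aluminum alloy: E = 69.98 GPa, ρ = 2790 kg/m³
  copper: E = 118.4 GPa, ρ = 8930 kg/m³
  aluminum alloy: M = 3.00×10⁻³
  copper: M = 1.22×10⁻³
Aluminum alloy ranks first.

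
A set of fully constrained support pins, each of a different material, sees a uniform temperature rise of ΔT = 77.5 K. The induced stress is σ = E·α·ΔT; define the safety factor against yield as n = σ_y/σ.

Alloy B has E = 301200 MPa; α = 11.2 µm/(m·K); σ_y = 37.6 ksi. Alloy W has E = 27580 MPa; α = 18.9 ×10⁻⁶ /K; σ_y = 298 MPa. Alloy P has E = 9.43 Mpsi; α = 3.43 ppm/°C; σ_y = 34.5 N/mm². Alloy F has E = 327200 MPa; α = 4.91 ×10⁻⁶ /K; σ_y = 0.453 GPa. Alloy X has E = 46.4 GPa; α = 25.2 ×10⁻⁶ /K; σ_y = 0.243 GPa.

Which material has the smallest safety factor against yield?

Converting E to GPa, α to ×10⁻⁶/K, σ_y to MPa, then σ and n for each:
  alloy B: E = 301.2, α = 11.2, σ_y = 259.2 → σ = 261 MPa, n = 0.992
  alloy W: E = 27.58, α = 18.9, σ_y = 298.0 → σ = 40.4 MPa, n = 7.38
  alloy P: E = 65.02, α = 3.43, σ_y = 34.50 → σ = 17.3 MPa, n = 2.00
  alloy F: E = 327.2, α = 4.91, σ_y = 453.0 → σ = 125 MPa, n = 3.64
  alloy X: E = 46.40, α = 25.2, σ_y = 243.0 → σ = 90.6 MPa, n = 2.68
Smallest n: alloy B with n = 0.992.

alloy B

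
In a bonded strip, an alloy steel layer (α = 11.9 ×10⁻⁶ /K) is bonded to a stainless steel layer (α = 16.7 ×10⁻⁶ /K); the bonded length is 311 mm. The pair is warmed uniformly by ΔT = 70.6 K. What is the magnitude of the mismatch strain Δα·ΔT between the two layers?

3.39×10⁻⁴

Δα = |11.9 − 16.7|×10⁻⁶/K = 4.80×10⁻⁶/K.
Mismatch strain = Δα·ΔT = 4.80×10⁻⁶ × 70.6 = 3.39×10⁻⁴.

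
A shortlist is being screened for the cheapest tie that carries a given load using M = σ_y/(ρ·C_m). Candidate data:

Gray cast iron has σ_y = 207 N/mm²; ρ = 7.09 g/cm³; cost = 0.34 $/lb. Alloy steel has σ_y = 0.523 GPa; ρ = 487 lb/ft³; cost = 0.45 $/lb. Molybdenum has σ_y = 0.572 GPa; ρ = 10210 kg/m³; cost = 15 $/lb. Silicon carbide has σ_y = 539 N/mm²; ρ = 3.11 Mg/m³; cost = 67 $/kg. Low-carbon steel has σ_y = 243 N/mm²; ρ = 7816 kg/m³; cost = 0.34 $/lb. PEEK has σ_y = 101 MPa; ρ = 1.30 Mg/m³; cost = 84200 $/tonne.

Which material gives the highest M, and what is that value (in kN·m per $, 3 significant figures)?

alloy steel, M = 67.6 kN·m per $

In SI units:
  gray cast iron: σ_y = 207.0 MPa, ρ = 7090 kg/m³, cost = 0.7496 $/kg
  alloy steel: σ_y = 523.0 MPa, ρ = 7801 kg/m³, cost = 0.9921 $/kg
  molybdenum: σ_y = 572.0 MPa, ρ = 10210 kg/m³, cost = 33.07 $/kg
  silicon carbide: σ_y = 539.0 MPa, ρ = 3110 kg/m³, cost = 67.00 $/kg
  low-carbon steel: σ_y = 243.0 MPa, ρ = 7816 kg/m³, cost = 0.7496 $/kg
  PEEK: σ_y = 101.0 MPa, ρ = 1300 kg/m³, cost = 84.20 $/kg
  alloy steel: M = 67.6 kN·m per $
  low-carbon steel: M = 41.5 kN·m per $
  gray cast iron: M = 39.0 kN·m per $
  silicon carbide: M = 2.59 kN·m per $
  molybdenum: M = 1.69 kN·m per $
  PEEK: M = 0.923 kN·m per $
Alloy steel ranks first.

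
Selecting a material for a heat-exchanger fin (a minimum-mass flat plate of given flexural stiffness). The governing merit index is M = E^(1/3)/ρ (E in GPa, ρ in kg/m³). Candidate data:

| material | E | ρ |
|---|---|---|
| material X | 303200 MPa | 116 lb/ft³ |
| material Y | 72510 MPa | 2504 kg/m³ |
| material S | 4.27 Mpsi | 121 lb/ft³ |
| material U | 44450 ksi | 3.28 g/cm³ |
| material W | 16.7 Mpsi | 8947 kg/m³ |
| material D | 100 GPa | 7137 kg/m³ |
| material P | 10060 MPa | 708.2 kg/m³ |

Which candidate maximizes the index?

After converting to SI:
  material X: E = 303.2 GPa, ρ = 1858 kg/m³
  material Y: E = 72.51 GPa, ρ = 2504 kg/m³
  material S: E = 29.44 GPa, ρ = 1938 kg/m³
  material U: E = 306.5 GPa, ρ = 3280 kg/m³
  material W: E = 115.1 GPa, ρ = 8947 kg/m³
  material D: E = 100.0 GPa, ρ = 7137 kg/m³
  material P: E = 10.06 GPa, ρ = 708.2 kg/m³
  material X: M = 3.62×10⁻³
  material P: M = 3.05×10⁻³
  material U: M = 2.06×10⁻³
  material Y: M = 1.67×10⁻³
  material S: M = 1.59×10⁻³
  material D: M = 0.650×10⁻³
  material W: M = 0.544×10⁻³
Material X ranks first.

material X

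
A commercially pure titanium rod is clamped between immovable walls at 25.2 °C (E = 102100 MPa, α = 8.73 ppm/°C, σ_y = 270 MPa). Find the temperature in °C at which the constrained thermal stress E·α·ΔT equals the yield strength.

328 °C

E = 102100 MPa = 102.1 GPa.
E·α·ΔT = 270.0 MPa ⇒ ΔT = 270.0 / (102.1×10³ × 8.73×10⁻⁶) = 302.9 K.
T = 25.2 + 302.9 = 328.1 °C.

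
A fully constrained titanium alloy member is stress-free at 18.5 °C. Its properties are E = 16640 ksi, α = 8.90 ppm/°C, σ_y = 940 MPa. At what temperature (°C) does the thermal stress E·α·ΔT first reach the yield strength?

939 °C

E = 16640 ksi = 114.7 GPa.
E·α·ΔT = 940.0 MPa ⇒ ΔT = 940.0 / (114.7×10³ × 8.90×10⁻⁶) = 920.6 K.
T = 18.5 + 920.6 = 939.1 °C.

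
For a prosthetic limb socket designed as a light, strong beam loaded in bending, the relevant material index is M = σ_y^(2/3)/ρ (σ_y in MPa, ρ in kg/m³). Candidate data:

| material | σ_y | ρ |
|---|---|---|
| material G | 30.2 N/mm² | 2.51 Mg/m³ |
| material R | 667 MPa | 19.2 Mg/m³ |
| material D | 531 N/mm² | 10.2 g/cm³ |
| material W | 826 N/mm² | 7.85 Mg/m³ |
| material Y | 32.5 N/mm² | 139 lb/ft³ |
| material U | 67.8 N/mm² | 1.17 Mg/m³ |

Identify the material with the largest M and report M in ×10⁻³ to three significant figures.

material U, M = 14.2×10⁻³

Convert each candidate to consistent units, then evaluate M:
  material G: σ_y = 30.20 MPa, ρ = 2510 kg/m³
  material R: σ_y = 667.0 MPa, ρ = 19200 kg/m³
  material D: σ_y = 531.0 MPa, ρ = 10200 kg/m³
  material W: σ_y = 826.0 MPa, ρ = 7850 kg/m³
  material Y: σ_y = 32.50 MPa, ρ = 2227 kg/m³
  material U: σ_y = 67.80 MPa, ρ = 1170 kg/m³
  material U: M = 14.2×10⁻³
  material W: M = 11.2×10⁻³
  material D: M = 6.43×10⁻³
  material Y: M = 4.57×10⁻³
  material R: M = 3.98×10⁻³
  material G: M = 3.86×10⁻³
Highest index: material U.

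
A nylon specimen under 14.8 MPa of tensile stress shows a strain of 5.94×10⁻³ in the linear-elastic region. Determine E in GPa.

E = σ/ε = 14.8 MPa / 5.94×10⁻³ = 2492 MPa = 2.49 GPa.

2.49 GPa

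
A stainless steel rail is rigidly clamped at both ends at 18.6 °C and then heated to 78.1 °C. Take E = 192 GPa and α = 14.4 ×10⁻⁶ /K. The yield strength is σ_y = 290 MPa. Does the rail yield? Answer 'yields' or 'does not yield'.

does not yield

ΔT = 59.50 K. Constrained thermal stress σ = E·α·ΔT = 192.0×10³ MPa × 14.4×10⁻⁶ × 59.50 = 165 MPa (compressive).
Compare to σ_y = 290 MPa: σ < σ_y, so it does not yield.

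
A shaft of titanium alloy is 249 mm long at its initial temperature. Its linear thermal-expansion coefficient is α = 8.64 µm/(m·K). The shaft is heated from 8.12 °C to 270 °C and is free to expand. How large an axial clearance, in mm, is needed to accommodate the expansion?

ΔT = 270 − 8.12 = 261.9 K.
ΔL = α·L₀·ΔT = 8.64×10⁻⁶ × 249 mm × 261.9 K = 0.563 mm.

0.563 mm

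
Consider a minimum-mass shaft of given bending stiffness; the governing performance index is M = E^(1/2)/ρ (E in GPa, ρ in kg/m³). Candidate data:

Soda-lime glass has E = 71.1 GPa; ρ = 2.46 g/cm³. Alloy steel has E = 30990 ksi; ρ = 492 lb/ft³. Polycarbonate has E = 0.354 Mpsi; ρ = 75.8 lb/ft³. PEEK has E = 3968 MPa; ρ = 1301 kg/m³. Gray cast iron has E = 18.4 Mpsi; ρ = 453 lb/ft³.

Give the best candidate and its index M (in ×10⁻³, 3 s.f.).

After converting to SI:
  soda-lime glass: E = 71.10 GPa, ρ = 2460 kg/m³
  alloy steel: E = 213.7 GPa, ρ = 7881 kg/m³
  polycarbonate: E = 2.441 GPa, ρ = 1214 kg/m³
  PEEK: E = 3.968 GPa, ρ = 1301 kg/m³
  gray cast iron: E = 126.9 GPa, ρ = 7256 kg/m³
  soda-lime glass: M = 3.43×10⁻³
  alloy steel: M = 1.85×10⁻³
  gray cast iron: M = 1.55×10⁻³
  PEEK: M = 1.53×10⁻³
  polycarbonate: M = 1.29×10⁻³
Highest index: soda-lime glass.

soda-lime glass, M = 3.43×10⁻³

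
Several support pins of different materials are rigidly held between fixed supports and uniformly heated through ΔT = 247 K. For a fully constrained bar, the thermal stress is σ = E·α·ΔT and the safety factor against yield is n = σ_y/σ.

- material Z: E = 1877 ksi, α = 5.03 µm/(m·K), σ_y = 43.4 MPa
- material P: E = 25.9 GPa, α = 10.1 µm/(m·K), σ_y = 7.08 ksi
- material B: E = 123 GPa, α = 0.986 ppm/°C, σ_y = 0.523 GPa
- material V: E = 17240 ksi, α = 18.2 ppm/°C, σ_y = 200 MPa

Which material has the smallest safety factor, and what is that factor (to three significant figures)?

material V, n = 0.374

Converting E to GPa, α to ×10⁻⁶/K, σ_y to MPa, then σ and n for each:
  material Z: E = 12.94, α = 5.03, σ_y = 43.40 → σ = 16.1 MPa, n = 2.70
  material P: E = 25.90, α = 10.1, σ_y = 48.81 → σ = 64.6 MPa, n = 0.755
  material B: E = 123.0, α = 0.986, σ_y = 523.0 → σ = 30.0 MPa, n = 17.5
  material V: E = 118.9, α = 18.2, σ_y = 200.0 → σ = 534 MPa, n = 0.374
Smallest n: material V with n = 0.374.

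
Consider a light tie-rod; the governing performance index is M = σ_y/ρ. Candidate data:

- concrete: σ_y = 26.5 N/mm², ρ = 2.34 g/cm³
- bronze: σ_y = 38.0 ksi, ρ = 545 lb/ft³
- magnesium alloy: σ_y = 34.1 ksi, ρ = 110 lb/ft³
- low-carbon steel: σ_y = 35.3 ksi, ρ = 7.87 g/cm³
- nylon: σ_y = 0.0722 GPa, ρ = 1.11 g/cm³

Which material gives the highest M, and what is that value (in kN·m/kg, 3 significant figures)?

magnesium alloy, M = 133 kN·m/kg

After converting to SI:
  concrete: σ_y = 26.50 MPa, ρ = 2340 kg/m³
  bronze: σ_y = 262.0 MPa, ρ = 8730 kg/m³
  magnesium alloy: σ_y = 235.1 MPa, ρ = 1762 kg/m³
  low-carbon steel: σ_y = 243.4 MPa, ρ = 7870 kg/m³
  nylon: σ_y = 72.20 MPa, ρ = 1110 kg/m³
  magnesium alloy: M = 133 kN·m/kg
  nylon: M = 65.0 kN·m/kg
  low-carbon steel: M = 30.9 kN·m/kg
  bronze: M = 30.0 kN·m/kg
  concrete: M = 11.3 kN·m/kg
Magnesium alloy has the largest M.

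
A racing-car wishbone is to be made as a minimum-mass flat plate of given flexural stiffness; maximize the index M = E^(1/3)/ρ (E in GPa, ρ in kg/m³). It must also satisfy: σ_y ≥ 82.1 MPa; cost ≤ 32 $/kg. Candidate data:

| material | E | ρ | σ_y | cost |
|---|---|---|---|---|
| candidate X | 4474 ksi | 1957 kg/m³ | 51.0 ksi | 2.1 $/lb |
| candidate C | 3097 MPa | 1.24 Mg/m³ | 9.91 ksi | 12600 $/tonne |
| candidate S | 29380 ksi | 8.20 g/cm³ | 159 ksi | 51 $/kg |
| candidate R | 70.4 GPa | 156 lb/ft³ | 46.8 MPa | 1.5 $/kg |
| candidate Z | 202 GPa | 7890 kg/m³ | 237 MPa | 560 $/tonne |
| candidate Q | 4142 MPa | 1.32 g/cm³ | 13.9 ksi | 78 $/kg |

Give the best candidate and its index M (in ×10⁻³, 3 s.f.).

Screen on constraints: σ_y ≥ 82.1 MPa; cost ≤ 32 $/kg. Survivors: candidate X, candidate Z.
In SI units:
  candidate X: E = 30.85 GPa, ρ = 1957 kg/m³
  candidate Z: E = 202.0 GPa, ρ = 7890 kg/m³
  candidate X: M = 1.60×10⁻³
  candidate Z: M = 0.744×10⁻³
Candidate X has the largest M.

candidate X, M = 1.60×10⁻³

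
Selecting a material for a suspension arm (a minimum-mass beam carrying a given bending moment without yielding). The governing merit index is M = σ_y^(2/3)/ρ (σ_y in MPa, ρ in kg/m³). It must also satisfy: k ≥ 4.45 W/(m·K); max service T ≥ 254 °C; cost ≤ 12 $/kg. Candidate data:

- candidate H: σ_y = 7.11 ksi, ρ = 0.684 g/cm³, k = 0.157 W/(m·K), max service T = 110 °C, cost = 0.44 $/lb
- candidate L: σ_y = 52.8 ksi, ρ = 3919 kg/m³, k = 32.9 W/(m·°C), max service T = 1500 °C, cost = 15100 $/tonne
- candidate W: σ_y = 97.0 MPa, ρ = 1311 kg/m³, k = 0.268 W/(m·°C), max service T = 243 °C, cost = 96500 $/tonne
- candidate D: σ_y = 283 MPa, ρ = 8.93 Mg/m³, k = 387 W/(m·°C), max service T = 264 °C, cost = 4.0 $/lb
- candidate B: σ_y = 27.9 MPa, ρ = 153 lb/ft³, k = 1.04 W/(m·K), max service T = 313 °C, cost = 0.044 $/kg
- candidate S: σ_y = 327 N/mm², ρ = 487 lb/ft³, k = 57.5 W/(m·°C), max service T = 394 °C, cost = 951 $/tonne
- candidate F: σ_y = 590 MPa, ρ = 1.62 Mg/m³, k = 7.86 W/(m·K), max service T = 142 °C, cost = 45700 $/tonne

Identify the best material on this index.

Screen on constraints: k ≥ 4.45 W/(m·K); max service T ≥ 254 °C; cost ≤ 12 $/kg. Survivors: candidate D, candidate S.
In SI units:
  candidate D: σ_y = 283.0 MPa, ρ = 8930 kg/m³
  candidate S: σ_y = 327.0 MPa, ρ = 7801 kg/m³
  candidate S: M = 6.08×10⁻³
  candidate D: M = 4.83×10⁻³
Candidate S ranks first.

candidate S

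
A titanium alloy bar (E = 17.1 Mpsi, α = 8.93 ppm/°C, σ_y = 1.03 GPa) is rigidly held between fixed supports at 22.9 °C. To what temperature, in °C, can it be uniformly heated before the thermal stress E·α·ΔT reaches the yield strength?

E = 17.1 Mpsi = 117.9 GPa.
σ_y = 1.03 GPa = 1030 MPa.
E·α·ΔT = 1030 MPa ⇒ ΔT = 1030 / (117.9×10³ × 8.93×10⁻⁶) = 978.3 K.
T = 22.9 + 978.3 = 1001 °C.

1000 °C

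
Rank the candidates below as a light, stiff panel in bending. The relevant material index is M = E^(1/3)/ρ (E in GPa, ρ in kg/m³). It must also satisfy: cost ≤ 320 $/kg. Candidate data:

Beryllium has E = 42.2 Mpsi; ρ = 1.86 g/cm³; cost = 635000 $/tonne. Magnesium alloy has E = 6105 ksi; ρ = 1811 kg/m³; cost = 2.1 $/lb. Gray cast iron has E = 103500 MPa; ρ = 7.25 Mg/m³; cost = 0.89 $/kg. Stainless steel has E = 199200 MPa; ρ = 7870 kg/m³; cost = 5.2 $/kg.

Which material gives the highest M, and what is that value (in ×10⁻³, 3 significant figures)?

magnesium alloy, M = 1.92×10⁻³

Screen on constraints: cost ≤ 320 $/kg. Survivors: magnesium alloy, gray cast iron, stainless steel.
After converting to SI:
  magnesium alloy: E = 42.09 GPa, ρ = 1811 kg/m³
  gray cast iron: E = 103.5 GPa, ρ = 7250 kg/m³
  stainless steel: E = 199.2 GPa, ρ = 7870 kg/m³
  magnesium alloy: M = 1.92×10⁻³
  stainless steel: M = 0.742×10⁻³
  gray cast iron: M = 0.648×10⁻³
The maximum is for magnesium alloy.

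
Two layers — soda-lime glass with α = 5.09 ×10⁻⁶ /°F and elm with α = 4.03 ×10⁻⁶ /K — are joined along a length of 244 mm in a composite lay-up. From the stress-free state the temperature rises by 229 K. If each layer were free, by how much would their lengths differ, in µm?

soda-lime glass: α = 5.09×10⁻⁶/°F × 9/5 = 9.16×10⁻⁶/K.
Δα = |9.16 − 4.03|×10⁻⁶/K = 5.13×10⁻⁶/K.
ΔL_mismatch = Δα·L·ΔT = 5.13×10⁻⁶ × 244.0 mm × 229.0 K = 287 µm.

287 µm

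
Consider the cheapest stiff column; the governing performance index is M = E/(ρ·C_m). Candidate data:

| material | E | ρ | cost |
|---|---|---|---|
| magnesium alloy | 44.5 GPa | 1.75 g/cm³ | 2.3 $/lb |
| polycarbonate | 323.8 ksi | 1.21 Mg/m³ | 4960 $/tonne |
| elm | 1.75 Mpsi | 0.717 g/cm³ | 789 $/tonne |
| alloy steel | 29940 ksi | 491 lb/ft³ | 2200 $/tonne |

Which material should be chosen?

elm

In SI units:
  magnesium alloy: E = 44.50 GPa, ρ = 1750 kg/m³, cost = 5.071 $/kg
  polycarbonate: E = 2.233 GPa, ρ = 1210 kg/m³, cost = 4.960 $/kg
  elm: E = 12.07 GPa, ρ = 717.0 kg/m³, cost = 0.7890 $/kg
  alloy steel: E = 206.4 GPa, ρ = 7865 kg/m³, cost = 2.200 $/kg
  elm: M = 21.3 MN·m per $
  alloy steel: M = 11.9 MN·m per $
  magnesium alloy: M = 5.01 MN·m per $
  polycarbonate: M = 0.372 MN·m per $
Highest index: elm.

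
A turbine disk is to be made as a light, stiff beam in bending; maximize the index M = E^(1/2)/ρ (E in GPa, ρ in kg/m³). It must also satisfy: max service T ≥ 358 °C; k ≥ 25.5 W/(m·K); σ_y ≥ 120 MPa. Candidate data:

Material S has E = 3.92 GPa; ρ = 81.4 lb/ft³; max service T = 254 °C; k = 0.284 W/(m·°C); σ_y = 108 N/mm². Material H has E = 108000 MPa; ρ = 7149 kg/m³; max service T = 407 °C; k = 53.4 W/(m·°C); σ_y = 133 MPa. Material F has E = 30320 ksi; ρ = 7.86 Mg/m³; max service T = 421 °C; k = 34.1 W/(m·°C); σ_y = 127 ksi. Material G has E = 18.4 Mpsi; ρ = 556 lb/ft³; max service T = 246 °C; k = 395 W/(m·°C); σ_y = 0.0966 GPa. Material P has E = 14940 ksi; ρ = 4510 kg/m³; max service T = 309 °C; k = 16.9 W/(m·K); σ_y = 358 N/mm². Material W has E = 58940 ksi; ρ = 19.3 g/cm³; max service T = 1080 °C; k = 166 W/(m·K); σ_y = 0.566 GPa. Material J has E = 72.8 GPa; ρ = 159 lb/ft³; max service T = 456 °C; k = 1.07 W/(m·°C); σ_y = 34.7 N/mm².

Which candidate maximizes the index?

Screen on constraints: max service T ≥ 358 °C; k ≥ 25.5 W/(m·K); σ_y ≥ 120 MPa. Survivors: material H, material F, material W.
Convert each candidate to consistent units, then evaluate M:
  material H: E = 108.0 GPa, ρ = 7149 kg/m³
  material F: E = 209.0 GPa, ρ = 7860 kg/m³
  material W: E = 406.4 GPa, ρ = 19300 kg/m³
  material F: M = 1.84×10⁻³
  material H: M = 1.45×10⁻³
  material W: M = 1.04×10⁻³
Material F has the largest M.

material F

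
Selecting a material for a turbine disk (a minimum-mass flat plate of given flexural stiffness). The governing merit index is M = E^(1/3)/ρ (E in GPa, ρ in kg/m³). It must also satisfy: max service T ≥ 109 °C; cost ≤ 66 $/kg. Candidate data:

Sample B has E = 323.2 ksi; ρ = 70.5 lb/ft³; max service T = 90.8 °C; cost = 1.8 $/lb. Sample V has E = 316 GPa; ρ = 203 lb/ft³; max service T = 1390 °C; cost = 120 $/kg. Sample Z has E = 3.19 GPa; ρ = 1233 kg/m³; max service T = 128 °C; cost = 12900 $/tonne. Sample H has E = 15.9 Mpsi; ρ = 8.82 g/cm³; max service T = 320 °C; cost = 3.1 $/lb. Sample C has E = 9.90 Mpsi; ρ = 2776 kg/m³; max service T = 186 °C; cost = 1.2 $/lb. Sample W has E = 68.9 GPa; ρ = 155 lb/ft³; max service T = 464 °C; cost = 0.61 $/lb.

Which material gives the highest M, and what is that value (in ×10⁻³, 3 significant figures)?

Screen on constraints: max service T ≥ 109 °C; cost ≤ 66 $/kg. Survivors: sample Z, sample H, sample C, sample W.
After converting to SI:
  sample Z: E = 3.190 GPa, ρ = 1233 kg/m³
  sample H: E = 109.6 GPa, ρ = 8820 kg/m³
  sample C: E = 68.26 GPa, ρ = 2776 kg/m³
  sample W: E = 68.90 GPa, ρ = 2483 kg/m³
  sample W: M = 1.65×10⁻³
  sample C: M = 1.47×10⁻³
  sample Z: M = 1.19×10⁻³
  sample H: M = 0.543×10⁻³
Sample W has the largest M.

sample W, M = 1.65×10⁻³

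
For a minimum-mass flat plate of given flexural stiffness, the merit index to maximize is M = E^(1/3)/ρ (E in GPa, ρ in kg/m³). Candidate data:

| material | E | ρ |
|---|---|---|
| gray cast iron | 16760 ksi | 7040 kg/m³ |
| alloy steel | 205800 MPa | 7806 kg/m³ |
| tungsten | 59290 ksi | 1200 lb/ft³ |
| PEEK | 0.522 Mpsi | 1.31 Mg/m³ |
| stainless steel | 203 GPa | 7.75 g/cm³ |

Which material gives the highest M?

PEEK

After converting to SI:
  gray cast iron: E = 115.6 GPa, ρ = 7040 kg/m³
  alloy steel: E = 205.8 GPa, ρ = 7806 kg/m³
  tungsten: E = 408.8 GPa, ρ = 19220 kg/m³
  PEEK: E = 3.599 GPa, ρ = 1310 kg/m³
  stainless steel: E = 203.0 GPa, ρ = 7750 kg/m³
  PEEK: M = 1.17×10⁻³
  stainless steel: M = 0.758×10⁻³
  alloy steel: M = 0.756×10⁻³
  gray cast iron: M = 0.692×10⁻³
  tungsten: M = 0.386×10⁻³
PEEK has the largest M.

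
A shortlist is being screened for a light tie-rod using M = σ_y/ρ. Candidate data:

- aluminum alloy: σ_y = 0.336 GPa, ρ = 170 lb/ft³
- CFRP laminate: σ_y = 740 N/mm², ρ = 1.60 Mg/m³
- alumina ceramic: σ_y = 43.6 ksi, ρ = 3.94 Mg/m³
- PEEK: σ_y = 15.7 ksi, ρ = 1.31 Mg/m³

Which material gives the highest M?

CFRP laminate

In SI units:
  aluminum alloy: σ_y = 336.0 MPa, ρ = 2723 kg/m³
  CFRP laminate: σ_y = 740.0 MPa, ρ = 1600 kg/m³
  alumina ceramic: σ_y = 300.6 MPa, ρ = 3940 kg/m³
  PEEK: σ_y = 108.2 MPa, ρ = 1310 kg/m³
  CFRP laminate: M = 462 kN·m/kg
  aluminum alloy: M = 123 kN·m/kg
  PEEK: M = 82.6 kN·m/kg
  alumina ceramic: M = 76.3 kN·m/kg
CFRP laminate has the largest M.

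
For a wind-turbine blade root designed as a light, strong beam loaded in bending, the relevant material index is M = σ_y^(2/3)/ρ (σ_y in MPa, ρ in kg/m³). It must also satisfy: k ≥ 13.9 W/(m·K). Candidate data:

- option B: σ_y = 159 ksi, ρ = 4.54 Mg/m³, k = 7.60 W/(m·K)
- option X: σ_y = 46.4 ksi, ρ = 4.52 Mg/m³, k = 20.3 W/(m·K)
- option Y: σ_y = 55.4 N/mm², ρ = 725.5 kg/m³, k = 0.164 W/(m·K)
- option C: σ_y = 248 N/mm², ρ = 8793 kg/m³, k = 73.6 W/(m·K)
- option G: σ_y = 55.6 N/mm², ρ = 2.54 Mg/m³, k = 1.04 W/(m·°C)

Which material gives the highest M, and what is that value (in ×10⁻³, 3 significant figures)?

Screen on constraints: k ≥ 13.9 W/(m·K). Survivors: option X, option C.
Convert each candidate to consistent units, then evaluate M:
  option X: σ_y = 319.9 MPa, ρ = 4520 kg/m³
  option C: σ_y = 248.0 MPa, ρ = 8793 kg/m³
  option X: M = 10.3×10⁻³
  option C: M = 4.49×10⁻³
Option X ranks first.

option X, M = 10.3×10⁻³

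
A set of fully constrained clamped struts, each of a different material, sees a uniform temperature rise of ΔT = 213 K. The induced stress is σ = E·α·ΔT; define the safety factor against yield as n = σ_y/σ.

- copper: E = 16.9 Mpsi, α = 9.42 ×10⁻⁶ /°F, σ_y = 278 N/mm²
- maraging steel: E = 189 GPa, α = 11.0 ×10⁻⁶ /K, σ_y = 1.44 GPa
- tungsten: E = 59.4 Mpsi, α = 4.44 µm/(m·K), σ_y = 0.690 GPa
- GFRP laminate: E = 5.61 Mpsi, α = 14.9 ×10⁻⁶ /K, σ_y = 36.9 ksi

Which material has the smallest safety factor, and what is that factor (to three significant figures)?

Converting E to GPa, α to ×10⁻⁶/K, σ_y to MPa, then σ and n for each:
  copper: E = 116.5, α = 17.0, σ_y = 278.0 → σ = 421 MPa, n = 0.661
  maraging steel: E = 189.0, α = 11.0, σ_y = 1440 → σ = 443 MPa, n = 3.25
  tungsten: E = 409.5, α = 4.44, σ_y = 690.0 → σ = 387 MPa, n = 1.78
  GFRP laminate: E = 38.68, α = 14.9, σ_y = 254.4 → σ = 123 MPa, n = 2.07
Copper has the lowest safety factor, n = 0.661.

copper, n = 0.661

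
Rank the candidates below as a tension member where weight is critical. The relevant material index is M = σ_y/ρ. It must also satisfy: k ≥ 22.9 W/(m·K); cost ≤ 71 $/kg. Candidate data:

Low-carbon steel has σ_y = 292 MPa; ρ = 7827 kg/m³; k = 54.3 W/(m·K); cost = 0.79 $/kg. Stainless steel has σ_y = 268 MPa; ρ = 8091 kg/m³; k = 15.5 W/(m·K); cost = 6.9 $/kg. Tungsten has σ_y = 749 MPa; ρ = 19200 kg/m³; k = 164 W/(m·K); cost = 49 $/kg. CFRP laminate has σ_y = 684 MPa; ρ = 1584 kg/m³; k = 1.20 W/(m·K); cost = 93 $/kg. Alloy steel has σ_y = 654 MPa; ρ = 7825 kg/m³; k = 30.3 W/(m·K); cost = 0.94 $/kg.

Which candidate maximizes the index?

alloy steel

Screen on constraints: k ≥ 22.9 W/(m·K); cost ≤ 71 $/kg. Survivors: low-carbon steel, tungsten, alloy steel.
Evaluate M for each candidate:
  alloy steel: M = 83.6 kN·m/kg
  tungsten: M = 39.0 kN·m/kg
  low-carbon steel: M = 37.3 kN·m/kg
Alloy steel ranks first.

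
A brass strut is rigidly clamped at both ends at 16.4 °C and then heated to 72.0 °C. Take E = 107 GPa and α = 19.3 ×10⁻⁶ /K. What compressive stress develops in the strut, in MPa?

115 MPa

ΔT = 55.60 K. Constrained thermal stress σ = E·α·ΔT = 107.0×10³ MPa × 19.3×10⁻⁶ × 55.60 = 115 MPa (compressive).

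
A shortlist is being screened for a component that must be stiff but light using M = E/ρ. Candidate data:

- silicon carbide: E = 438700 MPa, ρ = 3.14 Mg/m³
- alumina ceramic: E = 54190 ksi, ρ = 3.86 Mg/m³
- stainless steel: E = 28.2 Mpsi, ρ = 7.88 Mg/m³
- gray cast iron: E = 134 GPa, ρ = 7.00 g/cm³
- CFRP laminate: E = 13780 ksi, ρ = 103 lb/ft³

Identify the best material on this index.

Normalizing units and computing the index:
  silicon carbide: E = 438.7 GPa, ρ = 3140 kg/m³
  alumina ceramic: E = 373.6 GPa, ρ = 3860 kg/m³
  stainless steel: E = 194.4 GPa, ρ = 7880 kg/m³
  gray cast iron: E = 134.0 GPa, ρ = 7000 kg/m³
  CFRP laminate: E = 95.01 GPa, ρ = 1650 kg/m³
  silicon carbide: M = 140 MN·m/kg
  alumina ceramic: M = 96.8 MN·m/kg
  CFRP laminate: M = 57.6 MN·m/kg
  stainless steel: M = 24.7 MN·m/kg
  gray cast iron: M = 19.1 MN·m/kg
The maximum is for silicon carbide.

silicon carbide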